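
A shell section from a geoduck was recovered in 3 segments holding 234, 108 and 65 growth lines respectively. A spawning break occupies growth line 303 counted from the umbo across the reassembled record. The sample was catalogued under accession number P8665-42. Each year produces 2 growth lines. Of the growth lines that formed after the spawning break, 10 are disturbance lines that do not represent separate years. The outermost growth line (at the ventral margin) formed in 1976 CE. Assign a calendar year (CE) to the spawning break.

Total growth lines = 234 + 108 + 65 = 407.
The spawning break sits at growth line 303 from the umbo, so 407 − 303 = 104 growth lines formed after it.
Excluding 10 false growth lines: 104 − 10 = 94.
Dividing by 2 growth lines per year: 94 / 2 = 47 years.
Counting back 47 years from 1976 CE places the spawning break in 1976 − 47 = 1929 CE.

1929 CE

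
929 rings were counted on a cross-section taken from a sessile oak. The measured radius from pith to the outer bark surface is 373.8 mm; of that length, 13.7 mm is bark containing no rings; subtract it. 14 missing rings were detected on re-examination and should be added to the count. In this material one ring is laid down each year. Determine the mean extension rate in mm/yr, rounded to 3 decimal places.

Adjusted count: 929 + 14 = 943 rings.
Net length = 373.8 − 13.7 = 360.1 mm.
Extension rate ≈ 360.1 / 943 = 0.382 mm/yr.

0.382 mm/yr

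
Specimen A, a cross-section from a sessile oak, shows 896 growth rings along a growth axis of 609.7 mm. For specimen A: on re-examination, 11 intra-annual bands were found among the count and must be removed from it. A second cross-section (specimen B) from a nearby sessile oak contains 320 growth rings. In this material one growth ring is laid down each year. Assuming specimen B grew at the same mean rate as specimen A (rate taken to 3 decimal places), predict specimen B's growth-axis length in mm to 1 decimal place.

220.5 mm

Specimen A: correcting the raw count gives 896 − 11 = 885 true growth rings.
A: Extension rate ≈ 609.7 / 885 = 0.689 mm/yr.
For B, 0.689 mm/year × 320 years = 220.5 mm.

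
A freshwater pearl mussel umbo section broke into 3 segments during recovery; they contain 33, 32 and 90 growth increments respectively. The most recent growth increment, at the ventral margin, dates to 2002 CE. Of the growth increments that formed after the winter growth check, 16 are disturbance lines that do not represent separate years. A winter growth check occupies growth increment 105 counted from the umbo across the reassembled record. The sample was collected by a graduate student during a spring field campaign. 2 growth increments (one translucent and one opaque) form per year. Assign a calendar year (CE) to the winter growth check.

Total growth increments = 33 + 32 + 90 = 155.
155 − 105 = 50 growth increments lie beyond the winter growth check toward the ventral margin.
50 − 16 false = 34 true growth increments after the winter growth check.
34 growth increments at 2 per year is 34 / 2 = 17 years.
The growth increment at the ventral margin is 2002 CE, so the winter growth check dates to 2002 − 17 = 1985 CE.

1985 CE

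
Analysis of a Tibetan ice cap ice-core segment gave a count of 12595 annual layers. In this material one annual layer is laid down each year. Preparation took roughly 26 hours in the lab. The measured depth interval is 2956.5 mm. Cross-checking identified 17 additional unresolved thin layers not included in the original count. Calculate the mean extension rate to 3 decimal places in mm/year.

True annual layer count = 12595 + 17 = 12612.
Extension rate ≈ 2956.5 / 12612 = 0.234 mm/year.

0.234 mm/year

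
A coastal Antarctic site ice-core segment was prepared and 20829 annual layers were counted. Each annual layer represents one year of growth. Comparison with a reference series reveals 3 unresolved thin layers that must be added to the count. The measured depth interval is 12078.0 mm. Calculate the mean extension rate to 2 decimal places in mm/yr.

After corrections the count is 20829 + 3 = 20832 annual layers.
Extension rate ≈ 12078.0 / 20832 = 0.58 mm/yr.

0.58 mm/yr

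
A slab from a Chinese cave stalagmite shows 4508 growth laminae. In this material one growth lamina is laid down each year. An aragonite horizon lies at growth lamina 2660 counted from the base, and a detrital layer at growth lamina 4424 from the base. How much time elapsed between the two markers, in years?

1764 yr

Separation: 4424 − 2660 = 1764 growth laminae.
One growth lamina per year makes the interval 1764 years.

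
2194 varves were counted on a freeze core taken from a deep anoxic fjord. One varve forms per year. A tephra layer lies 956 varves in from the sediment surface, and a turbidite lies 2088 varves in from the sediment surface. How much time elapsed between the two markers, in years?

1132 years

Separation: 2088 − 956 = 1132 varves.
One varve per year makes the interval 1132 years.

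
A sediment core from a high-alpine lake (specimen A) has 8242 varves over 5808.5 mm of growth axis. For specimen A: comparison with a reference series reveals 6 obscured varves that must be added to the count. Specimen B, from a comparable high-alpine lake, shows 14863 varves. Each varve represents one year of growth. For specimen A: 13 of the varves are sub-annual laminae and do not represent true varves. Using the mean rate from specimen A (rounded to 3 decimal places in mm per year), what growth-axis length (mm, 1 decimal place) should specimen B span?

10478.4 mm

Specimen A: after corrections the count is 8242 − 13 + 6 = 8235 varves.
A: Extension rate ≈ 5808.5 / 8235 = 0.705 mm/year.
For B, 0.705 mm/year × 14863 years = 10478.4 mm.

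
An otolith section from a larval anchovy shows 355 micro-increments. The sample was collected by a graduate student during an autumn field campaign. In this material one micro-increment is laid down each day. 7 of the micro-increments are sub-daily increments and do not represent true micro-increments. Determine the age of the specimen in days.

After corrections the count is 355 − 7 = 348 micro-increments.
With a one-to-one micro-increment periodicity this is 348 days.

348 days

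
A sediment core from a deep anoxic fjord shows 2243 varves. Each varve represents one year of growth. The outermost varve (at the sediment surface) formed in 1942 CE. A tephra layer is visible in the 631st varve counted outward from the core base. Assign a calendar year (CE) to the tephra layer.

2243 − 631 = 1612 varves lie beyond the tephra layer toward the sediment surface.
The varve at the sediment surface is 1942 CE, so the tephra layer dates to 1942 − 1612 = 330 CE.

330 CE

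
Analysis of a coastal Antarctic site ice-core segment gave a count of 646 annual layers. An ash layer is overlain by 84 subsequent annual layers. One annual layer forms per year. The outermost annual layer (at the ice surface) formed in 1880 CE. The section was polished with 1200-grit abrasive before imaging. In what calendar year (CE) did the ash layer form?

84 annual layers post-date the ash layer.
The annual layer at the ice surface is 1880 CE, so the ash layer dates to 1880 − 84 = 1796 CE.

1796 CE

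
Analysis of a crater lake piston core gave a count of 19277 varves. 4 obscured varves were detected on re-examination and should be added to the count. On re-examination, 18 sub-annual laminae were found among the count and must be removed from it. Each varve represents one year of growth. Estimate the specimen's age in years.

19263 yr

Correcting the raw count gives 19277 − 18 + 4 = 19263 true varves.
With a one-to-one varve periodicity this is 19263 years.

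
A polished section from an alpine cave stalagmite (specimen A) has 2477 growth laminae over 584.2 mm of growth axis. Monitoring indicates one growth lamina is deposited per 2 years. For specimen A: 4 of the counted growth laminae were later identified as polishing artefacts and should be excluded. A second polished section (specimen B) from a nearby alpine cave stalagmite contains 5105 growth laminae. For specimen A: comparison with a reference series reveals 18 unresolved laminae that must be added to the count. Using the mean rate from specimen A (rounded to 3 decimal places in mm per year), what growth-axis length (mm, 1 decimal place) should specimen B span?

1194.6 mm

Specimen A: true growth lamina count = 2477 − 4 + 18 = 2491.
Specimen A: multiplying by 2 years per growth lamina: 2491 × 2 = 4982 years.
A: 584.2 mm over 4982 years gives 584.2 / 4982 ≈ 0.117 mm/yr.
Specimen B: multiplying by 2 years per growth lamina: 5105 × 2 = 10210 years. B's length ≈ 0.117 × 10210 = 1194.6 mm.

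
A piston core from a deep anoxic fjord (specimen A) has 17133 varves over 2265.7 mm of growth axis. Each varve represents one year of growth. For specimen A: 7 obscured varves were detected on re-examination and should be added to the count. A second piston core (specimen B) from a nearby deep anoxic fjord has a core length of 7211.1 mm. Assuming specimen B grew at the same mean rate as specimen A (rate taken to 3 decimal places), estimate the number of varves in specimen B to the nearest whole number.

54630 varves

Specimen A: true varve count = 17133 + 7 = 17140.
A: 2265.7 mm over 17140 years gives 2265.7 / 17140 ≈ 0.132 mm/year.
For B, 7211.1 / 0.132 = 54629.55 years ≈ 54630 varves.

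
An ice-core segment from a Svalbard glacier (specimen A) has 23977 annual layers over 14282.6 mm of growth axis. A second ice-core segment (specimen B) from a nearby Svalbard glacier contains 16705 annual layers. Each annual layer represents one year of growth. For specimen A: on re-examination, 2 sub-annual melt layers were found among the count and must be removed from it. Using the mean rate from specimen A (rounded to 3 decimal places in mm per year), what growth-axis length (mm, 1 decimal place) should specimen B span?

Specimen A: true annual layer count = 23977 − 2 = 23975.
A: Extension rate ≈ 14282.6 / 23975 = 0.596 mm/yr.
Length of B = 0.596 × 16705 = 9956.2 mm.

9956.2 mm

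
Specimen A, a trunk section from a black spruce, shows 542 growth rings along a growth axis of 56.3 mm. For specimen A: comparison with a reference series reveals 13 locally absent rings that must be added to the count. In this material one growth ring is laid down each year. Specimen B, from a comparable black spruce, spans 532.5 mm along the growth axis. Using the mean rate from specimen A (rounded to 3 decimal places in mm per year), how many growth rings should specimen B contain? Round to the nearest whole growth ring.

Specimen A: true growth ring count = 542 + 13 = 555.
A: Mean rate = 56.3 mm / 555 years ≈ 0.101 mm/yr.
Specimen B: 532.5 mm / 0.101 mm per year = 5272.28 years ≈ 5272 growth rings.

5272 growth rings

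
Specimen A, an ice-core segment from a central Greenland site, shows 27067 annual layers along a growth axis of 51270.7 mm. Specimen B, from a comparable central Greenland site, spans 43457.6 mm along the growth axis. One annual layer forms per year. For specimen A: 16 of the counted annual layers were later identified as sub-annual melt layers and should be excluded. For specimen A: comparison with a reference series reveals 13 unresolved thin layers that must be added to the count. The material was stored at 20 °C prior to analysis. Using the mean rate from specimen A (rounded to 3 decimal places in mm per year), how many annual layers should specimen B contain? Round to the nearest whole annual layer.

22945 annual layers

Specimen A: adjusted count: 27067 − 16 + 13 = 27064 annual layers.
A: Extension rate ≈ 51270.7 / 27064 = 1.894 mm/yr.
B spans 43457.6 / 1.894 = 22944.88 years ≈ 22945 annual layers.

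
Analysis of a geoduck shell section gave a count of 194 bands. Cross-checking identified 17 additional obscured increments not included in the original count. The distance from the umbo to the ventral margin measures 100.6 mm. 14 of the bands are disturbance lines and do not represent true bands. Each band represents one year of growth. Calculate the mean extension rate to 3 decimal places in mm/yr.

After corrections the count is 194 − 14 + 17 = 197 bands.
Mean rate = 100.6 mm / 197 years ≈ 0.511 mm/yr.

0.511 mm/yr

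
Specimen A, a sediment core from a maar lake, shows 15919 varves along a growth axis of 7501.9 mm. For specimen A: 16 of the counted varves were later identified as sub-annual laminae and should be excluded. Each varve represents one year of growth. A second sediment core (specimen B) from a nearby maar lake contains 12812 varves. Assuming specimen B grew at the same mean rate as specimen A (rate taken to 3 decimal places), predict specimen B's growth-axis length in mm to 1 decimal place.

6047.3 mm

Specimen A: correcting the raw count gives 15919 − 16 = 15903 true varves.
A: Extension rate ≈ 7501.9 / 15903 = 0.472 mm per year.
B's length ≈ 0.472 × 12812 = 6047.3 mm.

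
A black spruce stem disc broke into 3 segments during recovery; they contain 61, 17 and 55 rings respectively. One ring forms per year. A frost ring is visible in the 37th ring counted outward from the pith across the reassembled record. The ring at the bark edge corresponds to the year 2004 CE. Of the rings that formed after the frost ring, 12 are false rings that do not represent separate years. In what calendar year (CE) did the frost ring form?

1920 CE

Total rings = 61 + 17 + 55 = 133.
133 − 37 = 96 rings lie beyond the frost ring toward the bark edge.
Excluding 12 false rings: 96 − 12 = 84.
2004 − 84 = 1920 CE.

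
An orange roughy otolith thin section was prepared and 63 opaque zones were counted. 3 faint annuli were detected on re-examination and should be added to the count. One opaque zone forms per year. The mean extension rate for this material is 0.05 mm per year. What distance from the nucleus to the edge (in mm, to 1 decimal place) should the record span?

Correcting the raw count gives 63 + 3 = 66 true opaque zones.
Length ≈ 0.05 × 66 = 3.3 mm.

3.3 mm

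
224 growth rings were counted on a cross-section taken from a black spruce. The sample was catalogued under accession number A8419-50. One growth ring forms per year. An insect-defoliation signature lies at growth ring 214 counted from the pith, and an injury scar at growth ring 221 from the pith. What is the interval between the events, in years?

Separation: 221 − 214 = 7 growth rings.
At one growth ring per year, 7 years elapsed between them.

7 yr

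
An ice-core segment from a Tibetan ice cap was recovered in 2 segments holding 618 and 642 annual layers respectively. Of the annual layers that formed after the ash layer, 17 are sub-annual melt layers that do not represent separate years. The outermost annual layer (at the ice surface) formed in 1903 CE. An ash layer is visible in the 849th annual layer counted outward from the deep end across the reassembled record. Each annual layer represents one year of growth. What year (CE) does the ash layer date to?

Total annual layers = 618 + 642 = 1260.
The ash layer sits at annual layer 849 from the deep end, so 1260 − 849 = 411 annual layers formed after it.
Removing the 17 false annual layers leaves 411 − 17 = 394 true annual layers beyond the ash layer.
The annual layer at the ice surface is 1903 CE, so the ash layer dates to 1903 − 394 = 1509 CE.

1509 CE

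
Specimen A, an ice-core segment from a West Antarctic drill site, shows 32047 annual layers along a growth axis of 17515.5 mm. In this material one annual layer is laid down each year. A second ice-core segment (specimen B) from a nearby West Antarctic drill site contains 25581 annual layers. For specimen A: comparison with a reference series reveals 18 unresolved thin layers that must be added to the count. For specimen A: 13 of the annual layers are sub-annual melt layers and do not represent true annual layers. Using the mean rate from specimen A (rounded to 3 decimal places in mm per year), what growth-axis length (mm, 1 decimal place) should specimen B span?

13967.2 mm

Specimen A: correcting the raw count gives 32047 − 13 + 18 = 32052 true annual layers.
A: Mean rate = 17515.5 mm / 32052 years ≈ 0.546 mm per year.
Length of B = 0.546 × 25581 = 13967.2 mm.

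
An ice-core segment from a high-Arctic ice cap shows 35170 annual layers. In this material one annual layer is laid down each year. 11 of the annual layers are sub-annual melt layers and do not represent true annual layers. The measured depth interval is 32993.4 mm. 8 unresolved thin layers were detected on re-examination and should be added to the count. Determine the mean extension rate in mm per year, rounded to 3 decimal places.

True annual layer count = 35170 − 11 + 8 = 35167.
32993.4 mm over 35167 years gives 32993.4 / 35167 ≈ 0.938 mm per year.

0.938 mm per year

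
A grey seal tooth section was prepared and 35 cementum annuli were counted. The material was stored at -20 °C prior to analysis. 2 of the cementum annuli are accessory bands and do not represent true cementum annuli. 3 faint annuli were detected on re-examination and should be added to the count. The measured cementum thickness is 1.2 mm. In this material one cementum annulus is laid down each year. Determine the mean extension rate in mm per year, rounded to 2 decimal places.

Adjusted count: 35 − 2 + 3 = 36 cementum annuli.
Extension rate ≈ 1.2 / 36 = 0.03 mm per year.

0.03 mm per year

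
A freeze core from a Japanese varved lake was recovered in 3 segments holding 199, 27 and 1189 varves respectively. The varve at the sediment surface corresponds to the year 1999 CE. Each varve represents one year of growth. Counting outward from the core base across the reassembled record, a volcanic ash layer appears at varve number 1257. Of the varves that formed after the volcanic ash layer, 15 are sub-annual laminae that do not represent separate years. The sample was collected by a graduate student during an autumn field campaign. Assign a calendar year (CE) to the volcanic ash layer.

Total varves = 199 + 27 + 1189 = 1415.
Between varve 1257 and the sediment surface there are 1415 − 1257 = 158 varves.
Removing the 15 false varves leaves 158 − 15 = 143 true varves beyond the volcanic ash layer.
1999 − 143 = 1856 CE.

1856 CE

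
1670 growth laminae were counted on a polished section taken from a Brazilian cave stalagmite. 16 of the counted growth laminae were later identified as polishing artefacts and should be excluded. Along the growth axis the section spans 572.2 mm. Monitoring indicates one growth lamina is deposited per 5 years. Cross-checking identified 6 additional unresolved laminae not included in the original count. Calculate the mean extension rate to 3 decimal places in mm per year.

0.069 mm per year

Adjusted count: 1670 − 16 + 6 = 1660 growth laminae.
Multiplying by 5 years per growth lamina: 1660 × 5 = 8300 years.
Mean rate = 572.2 mm / 8300 years ≈ 0.069 mm per year.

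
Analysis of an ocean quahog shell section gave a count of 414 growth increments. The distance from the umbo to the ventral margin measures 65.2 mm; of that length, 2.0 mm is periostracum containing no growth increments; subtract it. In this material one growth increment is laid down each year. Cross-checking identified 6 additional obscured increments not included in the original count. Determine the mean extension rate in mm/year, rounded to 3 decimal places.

0.150 mm/year

Adjusted count: 414 + 6 = 420 growth increments.
Removing the 2.0 mm offcut leaves 65.2 − 2.0 = 63.2 mm.
63.2 mm over 420 years gives 63.2 / 420 ≈ 0.150 mm/year.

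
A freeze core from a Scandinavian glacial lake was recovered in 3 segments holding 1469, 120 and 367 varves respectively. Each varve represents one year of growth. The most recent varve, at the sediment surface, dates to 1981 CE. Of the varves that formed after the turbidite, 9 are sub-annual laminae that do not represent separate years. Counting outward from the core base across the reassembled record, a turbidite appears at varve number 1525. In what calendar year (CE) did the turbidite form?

Total varves = 1469 + 120 + 367 = 1956.
1956 − 1525 = 431 varves lie beyond the turbidite toward the sediment surface.
Removing the 9 false varves leaves 431 − 9 = 422 true varves beyond the turbidite.
Counting back 422 years from 1981 CE places the turbidite in 1981 − 422 = 1559 CE.

1559 CE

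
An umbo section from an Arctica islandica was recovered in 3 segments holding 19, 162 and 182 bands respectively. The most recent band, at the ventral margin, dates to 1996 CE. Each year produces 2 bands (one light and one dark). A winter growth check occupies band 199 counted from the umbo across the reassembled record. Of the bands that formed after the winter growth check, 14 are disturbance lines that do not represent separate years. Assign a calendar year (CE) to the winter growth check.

Total bands = 19 + 162 + 182 = 363.
363 − 199 = 164 bands lie beyond the winter growth check toward the ventral margin.
164 − 14 false = 150 true bands after the winter growth check.
150 bands at 2 per year is 150 / 2 = 75 years.
The band at the ventral margin is 1996 CE, so the winter growth check dates to 1996 − 75 = 1921 CE.

1921 CE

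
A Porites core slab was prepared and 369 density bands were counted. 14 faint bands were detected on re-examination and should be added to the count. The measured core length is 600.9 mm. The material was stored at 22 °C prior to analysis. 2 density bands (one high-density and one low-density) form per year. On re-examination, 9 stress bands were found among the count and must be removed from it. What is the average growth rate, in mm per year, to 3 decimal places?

3.213 mm per year

Correcting the raw count gives 369 − 9 + 14 = 374 true density bands.
With 2 density bands per year, 374 / 2 = 187 years.
Mean rate = 600.9 mm / 187 years ≈ 3.213 mm per year.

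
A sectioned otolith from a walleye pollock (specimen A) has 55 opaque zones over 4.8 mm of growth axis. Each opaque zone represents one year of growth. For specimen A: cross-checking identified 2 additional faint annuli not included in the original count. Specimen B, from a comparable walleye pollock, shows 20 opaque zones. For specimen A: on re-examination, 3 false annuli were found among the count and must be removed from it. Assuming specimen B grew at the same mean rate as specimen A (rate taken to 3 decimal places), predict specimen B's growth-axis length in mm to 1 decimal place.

1.8 mm

Specimen A: adjusted count: 55 − 3 + 2 = 54 opaque zones.
A: 4.8 mm over 54 years gives 4.8 / 54 ≈ 0.089 mm/year.
B's length ≈ 0.089 × 20 = 1.8 mm.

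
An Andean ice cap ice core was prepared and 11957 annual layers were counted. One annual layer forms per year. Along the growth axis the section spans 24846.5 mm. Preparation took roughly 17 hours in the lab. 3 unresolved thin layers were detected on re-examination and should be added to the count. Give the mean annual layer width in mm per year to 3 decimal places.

2.077 mm per year

Adjusted count: 11957 + 3 = 11960 annual layers.
Extension rate ≈ 24846.5 / 11960 = 2.077 mm per year.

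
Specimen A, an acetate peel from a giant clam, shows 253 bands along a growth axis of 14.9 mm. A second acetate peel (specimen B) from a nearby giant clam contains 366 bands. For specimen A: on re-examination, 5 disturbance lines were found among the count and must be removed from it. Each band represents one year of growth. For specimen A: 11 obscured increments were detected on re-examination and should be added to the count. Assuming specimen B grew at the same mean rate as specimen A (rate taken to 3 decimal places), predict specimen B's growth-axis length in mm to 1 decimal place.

21.2 mm

Specimen A: adjusted count: 253 − 5 + 11 = 259 bands.
A: 14.9 mm over 259 years gives 14.9 / 259 ≈ 0.058 mm/year.
Length of B = 0.058 × 366 = 21.2 mm.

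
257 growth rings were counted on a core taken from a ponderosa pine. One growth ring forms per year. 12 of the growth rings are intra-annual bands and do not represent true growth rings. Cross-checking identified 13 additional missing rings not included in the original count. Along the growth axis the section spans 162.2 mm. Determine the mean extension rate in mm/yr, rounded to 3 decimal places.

Correcting the raw count gives 257 − 12 + 13 = 258 true growth rings.
Extension rate ≈ 162.2 / 258 = 0.629 mm/yr.

0.629 mm/yr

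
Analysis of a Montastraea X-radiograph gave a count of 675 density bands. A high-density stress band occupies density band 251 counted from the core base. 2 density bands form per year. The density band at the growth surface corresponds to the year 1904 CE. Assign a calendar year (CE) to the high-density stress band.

1692 CE

The high-density stress band sits at density band 251 from the core base, so 675 − 251 = 424 density bands formed after it.
With 2 density bands per year, 424 / 2 = 212 years.
1904 − 212 = 1692 CE.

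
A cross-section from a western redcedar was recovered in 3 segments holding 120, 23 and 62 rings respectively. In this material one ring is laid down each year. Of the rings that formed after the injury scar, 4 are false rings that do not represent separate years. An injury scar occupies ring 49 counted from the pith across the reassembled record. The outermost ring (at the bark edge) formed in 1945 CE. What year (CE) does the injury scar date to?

1793 CE

Total rings = 120 + 23 + 62 = 205.
The injury scar sits at ring 49 from the pith, so 205 − 49 = 156 rings formed after it.
Excluding 4 false rings: 156 − 4 = 152.
Counting back 152 years from 1945 CE places the injury scar in 1945 − 152 = 1793 CE.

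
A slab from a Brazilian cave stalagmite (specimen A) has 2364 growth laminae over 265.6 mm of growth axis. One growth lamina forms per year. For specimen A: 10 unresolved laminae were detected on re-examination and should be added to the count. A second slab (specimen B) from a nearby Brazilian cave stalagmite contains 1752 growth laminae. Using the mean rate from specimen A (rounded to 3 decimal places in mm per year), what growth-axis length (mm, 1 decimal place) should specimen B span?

196.2 mm

Specimen A: after corrections the count is 2364 + 10 = 2374 growth laminae.
A: Mean rate = 265.6 mm / 2374 years ≈ 0.112 mm per year.
B's length ≈ 0.112 × 1752 = 196.2 mm.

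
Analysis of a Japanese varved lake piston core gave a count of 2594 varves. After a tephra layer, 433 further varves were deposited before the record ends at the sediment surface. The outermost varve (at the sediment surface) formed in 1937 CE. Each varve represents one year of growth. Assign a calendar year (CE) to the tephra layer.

1504 CE

There are 433 varves younger than the tephra layer.
The varve at the sediment surface is 1937 CE, so the tephra layer dates to 1937 − 433 = 1504 CE.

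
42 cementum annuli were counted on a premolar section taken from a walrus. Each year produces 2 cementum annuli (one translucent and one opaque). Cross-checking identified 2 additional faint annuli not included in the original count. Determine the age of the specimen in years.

22 years

After corrections the count is 42 + 2 = 44 cementum annuli.
Dividing by 2 cementum annuli per year: 44 / 2 = 22 years.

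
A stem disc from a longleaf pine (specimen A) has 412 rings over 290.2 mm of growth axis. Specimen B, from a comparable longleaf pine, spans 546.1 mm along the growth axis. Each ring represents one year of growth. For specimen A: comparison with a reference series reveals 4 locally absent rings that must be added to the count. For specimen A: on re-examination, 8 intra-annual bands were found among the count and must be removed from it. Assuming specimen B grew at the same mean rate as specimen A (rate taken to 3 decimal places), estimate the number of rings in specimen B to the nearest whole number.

Specimen A: true ring count = 412 − 8 + 4 = 408.
A: Extension rate ≈ 290.2 / 408 = 0.711 mm/yr.
B spans 546.1 / 0.711 = 768.07 years ≈ 768 rings.

768 rings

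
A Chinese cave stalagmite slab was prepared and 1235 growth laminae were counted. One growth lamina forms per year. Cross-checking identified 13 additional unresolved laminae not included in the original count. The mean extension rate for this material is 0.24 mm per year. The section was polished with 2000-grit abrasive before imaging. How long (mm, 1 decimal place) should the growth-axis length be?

299.5 mm

After corrections the count is 1235 + 13 = 1248 growth laminae.
Length ≈ 0.24 × 1248 = 299.5 mm.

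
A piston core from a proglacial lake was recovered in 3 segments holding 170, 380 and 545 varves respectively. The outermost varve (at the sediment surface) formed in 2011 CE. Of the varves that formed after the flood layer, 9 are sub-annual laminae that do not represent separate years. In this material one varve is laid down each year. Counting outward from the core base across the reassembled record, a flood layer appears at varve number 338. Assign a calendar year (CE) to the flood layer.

1263 CE

Total varves = 170 + 380 + 545 = 1095.
Between varve 338 and the sediment surface there are 1095 − 338 = 757 varves.
Removing the 9 false varves leaves 757 − 9 = 748 true varves beyond the flood layer.
The varve at the sediment surface is 2011 CE, so the flood layer dates to 2011 − 748 = 1263 CE.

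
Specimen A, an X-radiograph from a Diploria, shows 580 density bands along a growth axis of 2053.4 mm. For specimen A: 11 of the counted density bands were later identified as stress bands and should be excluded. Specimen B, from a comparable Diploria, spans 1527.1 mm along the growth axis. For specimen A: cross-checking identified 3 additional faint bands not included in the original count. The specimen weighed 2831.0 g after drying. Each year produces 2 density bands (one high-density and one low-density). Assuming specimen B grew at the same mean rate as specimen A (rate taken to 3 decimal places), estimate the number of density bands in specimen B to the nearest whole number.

425 density bands

Specimen A: after corrections the count is 580 − 11 + 3 = 572 density bands.
Specimen A: dividing by 2 density bands per year: 572 / 2 = 286 years.
A: Extension rate ≈ 2053.4 / 286 = 7.180 mm per year.
For B, 1527.1 / 7.180 = 212.69 years; at 2 density bands per year that is 212.69 × 2 ≈ 425 density bands.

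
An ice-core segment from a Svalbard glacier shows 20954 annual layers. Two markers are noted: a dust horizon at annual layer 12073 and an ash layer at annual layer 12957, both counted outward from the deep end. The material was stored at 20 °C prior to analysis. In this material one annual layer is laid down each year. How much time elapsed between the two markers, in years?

Separation: 12957 − 12073 = 884 annual layers.
That is 884 years at one annual layer per year.

884 years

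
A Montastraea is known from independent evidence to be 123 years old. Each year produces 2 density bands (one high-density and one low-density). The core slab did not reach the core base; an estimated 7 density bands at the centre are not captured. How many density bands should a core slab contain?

239 density bands

With 2 density bands per year, 123 years would produce 123 × 2 = 246 density bands.
Less the 7 uncaptured density bands: 246 − 7 = 239.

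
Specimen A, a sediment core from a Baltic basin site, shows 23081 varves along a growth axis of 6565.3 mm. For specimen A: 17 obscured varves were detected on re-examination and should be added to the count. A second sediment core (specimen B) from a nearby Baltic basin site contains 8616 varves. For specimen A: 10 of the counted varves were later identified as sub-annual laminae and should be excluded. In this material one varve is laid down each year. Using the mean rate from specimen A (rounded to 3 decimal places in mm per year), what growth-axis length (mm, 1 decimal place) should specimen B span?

2446.9 mm

Specimen A: true varve count = 23081 − 10 + 17 = 23088.
A: Extension rate ≈ 6565.3 / 23088 = 0.284 mm/yr.
For B, 0.284 mm/year × 8616 years = 2446.9 mm.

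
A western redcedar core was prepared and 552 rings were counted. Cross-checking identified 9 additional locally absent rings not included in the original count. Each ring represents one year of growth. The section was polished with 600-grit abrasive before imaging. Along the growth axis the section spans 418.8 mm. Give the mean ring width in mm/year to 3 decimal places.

Correcting the raw count gives 552 + 9 = 561 true rings.
418.8 mm over 561 years gives 418.8 / 561 ≈ 0.747 mm/year.

0.747 mm/year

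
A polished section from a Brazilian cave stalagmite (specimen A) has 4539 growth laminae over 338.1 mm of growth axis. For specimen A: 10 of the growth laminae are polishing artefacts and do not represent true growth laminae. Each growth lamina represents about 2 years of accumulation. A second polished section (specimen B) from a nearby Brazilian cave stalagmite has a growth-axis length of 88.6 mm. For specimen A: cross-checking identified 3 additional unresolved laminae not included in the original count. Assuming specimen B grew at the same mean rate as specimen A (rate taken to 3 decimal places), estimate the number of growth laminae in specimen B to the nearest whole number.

1197 growth laminae

Specimen A: adjusted count: 4539 − 10 + 3 = 4532 growth laminae.
Specimen A: multiplying by 2 years per growth lamina: 4532 × 2 = 9064 years.
A: Extension rate ≈ 338.1 / 9064 = 0.037 mm/year.
Specimen B: 88.6 mm / 0.037 mm per year = 2394.59 years; at 2 years per growth lamina that is 2394.59 / 2 ≈ 1197 growth laminae.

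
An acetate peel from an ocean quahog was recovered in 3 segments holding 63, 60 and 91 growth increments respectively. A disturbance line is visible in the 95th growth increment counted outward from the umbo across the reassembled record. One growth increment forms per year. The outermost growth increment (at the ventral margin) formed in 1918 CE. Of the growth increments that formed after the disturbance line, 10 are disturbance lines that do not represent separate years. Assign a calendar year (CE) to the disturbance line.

1809 CE

Total growth increments = 63 + 60 + 91 = 214.
The disturbance line sits at growth increment 95 from the umbo, so 214 − 95 = 119 growth increments formed after it.
Excluding 10 false growth increments: 119 − 10 = 109.
1918 − 109 = 1809 CE.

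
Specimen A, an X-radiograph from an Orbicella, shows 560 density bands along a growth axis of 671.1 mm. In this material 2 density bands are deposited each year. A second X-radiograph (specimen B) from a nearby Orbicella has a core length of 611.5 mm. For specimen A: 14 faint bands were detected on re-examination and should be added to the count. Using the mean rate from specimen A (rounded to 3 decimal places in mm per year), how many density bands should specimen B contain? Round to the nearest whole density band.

523 density bands

Specimen A: correcting the raw count gives 560 + 14 = 574 true density bands.
Specimen A: 574 density bands at 2 per year is 574 / 2 = 287 years.
A: 671.1 mm over 287 years gives 671.1 / 287 ≈ 2.338 mm/year.
For B, 611.5 / 2.338 = 261.55 years; at 2 density bands per year that is 261.55 × 2 ≈ 523 density bands.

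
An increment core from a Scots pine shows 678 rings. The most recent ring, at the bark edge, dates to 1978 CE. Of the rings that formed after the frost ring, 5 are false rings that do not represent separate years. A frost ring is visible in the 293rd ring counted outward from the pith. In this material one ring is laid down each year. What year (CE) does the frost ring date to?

The frost ring sits at ring 293 from the pith, so 678 − 293 = 385 rings formed after it.
Excluding 5 false rings: 385 − 5 = 380.
The ring at the bark edge is 1978 CE, so the frost ring dates to 1978 − 380 = 1598 CE.

1598 CE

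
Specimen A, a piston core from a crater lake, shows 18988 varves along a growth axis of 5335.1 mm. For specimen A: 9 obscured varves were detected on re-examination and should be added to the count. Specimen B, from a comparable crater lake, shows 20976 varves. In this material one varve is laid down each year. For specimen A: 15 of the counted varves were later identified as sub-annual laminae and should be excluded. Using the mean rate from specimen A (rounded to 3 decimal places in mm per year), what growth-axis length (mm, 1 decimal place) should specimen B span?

Specimen A: correcting the raw count gives 18988 − 15 + 9 = 18982 true varves.
A: Extension rate ≈ 5335.1 / 18982 = 0.281 mm/year.
Length of B = 0.281 × 20976 = 5894.3 mm.

5894.3 mm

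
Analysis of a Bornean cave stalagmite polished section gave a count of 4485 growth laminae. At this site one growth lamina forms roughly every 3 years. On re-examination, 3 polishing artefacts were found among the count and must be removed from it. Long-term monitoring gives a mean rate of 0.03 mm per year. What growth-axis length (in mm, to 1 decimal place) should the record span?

After corrections the count is 4485 − 3 = 4482 growth laminae.
At 3 years per growth lamina, 4482 × 3 = 13446 years.
Length ≈ 0.03 × 13446 = 403.4 mm.

403.4 mm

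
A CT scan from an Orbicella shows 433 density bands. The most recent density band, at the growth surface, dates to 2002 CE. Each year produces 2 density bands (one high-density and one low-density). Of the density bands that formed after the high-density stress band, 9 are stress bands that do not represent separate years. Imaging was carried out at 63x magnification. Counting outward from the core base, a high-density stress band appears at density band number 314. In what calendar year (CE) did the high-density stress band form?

1947 CE

433 − 314 = 119 density bands lie beyond the high-density stress band toward the growth surface.
Removing the 9 false density bands leaves 119 − 9 = 110 true density bands beyond the high-density stress band.
110 density bands at 2 per year is 110 / 2 = 55 years.
2002 − 55 = 1947 CE.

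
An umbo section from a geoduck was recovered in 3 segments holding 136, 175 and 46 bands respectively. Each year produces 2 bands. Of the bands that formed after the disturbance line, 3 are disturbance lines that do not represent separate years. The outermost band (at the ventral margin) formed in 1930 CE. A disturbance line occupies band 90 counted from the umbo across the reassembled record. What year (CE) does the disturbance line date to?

Total bands = 136 + 175 + 46 = 357.
357 − 90 = 267 bands lie beyond the disturbance line toward the ventral margin.
Excluding 3 false bands: 267 − 3 = 264.
Dividing by 2 bands per year: 264 / 2 = 132 years.
The band at the ventral margin is 1930 CE, so the disturbance line dates to 1930 − 132 = 1798 CE.

1798 CE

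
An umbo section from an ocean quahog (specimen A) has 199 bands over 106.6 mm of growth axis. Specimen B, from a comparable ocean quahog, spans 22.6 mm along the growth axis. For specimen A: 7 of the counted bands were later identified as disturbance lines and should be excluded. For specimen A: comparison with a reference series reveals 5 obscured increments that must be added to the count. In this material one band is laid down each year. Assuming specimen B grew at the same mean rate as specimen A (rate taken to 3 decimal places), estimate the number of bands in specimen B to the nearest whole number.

42 bands

Specimen A: correcting the raw count gives 199 − 7 + 5 = 197 true bands.
A: Extension rate ≈ 106.6 / 197 = 0.541 mm per year.
Specimen B: 22.6 mm / 0.541 mm per year = 41.77 years ≈ 42 bands.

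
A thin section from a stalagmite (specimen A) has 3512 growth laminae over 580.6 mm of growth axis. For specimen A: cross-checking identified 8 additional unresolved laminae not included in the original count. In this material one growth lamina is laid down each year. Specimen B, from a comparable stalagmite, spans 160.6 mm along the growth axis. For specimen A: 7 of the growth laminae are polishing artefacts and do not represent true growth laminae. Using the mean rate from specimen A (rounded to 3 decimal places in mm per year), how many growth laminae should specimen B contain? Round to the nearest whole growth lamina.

973 growth laminae

Specimen A: correcting the raw count gives 3512 − 7 + 8 = 3513 true growth laminae.
A: 580.6 mm over 3513 years gives 580.6 / 3513 ≈ 0.165 mm/yr.
Specimen B: 160.6 mm / 0.165 mm per year = 973.33 years ≈ 973 growth laminae.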